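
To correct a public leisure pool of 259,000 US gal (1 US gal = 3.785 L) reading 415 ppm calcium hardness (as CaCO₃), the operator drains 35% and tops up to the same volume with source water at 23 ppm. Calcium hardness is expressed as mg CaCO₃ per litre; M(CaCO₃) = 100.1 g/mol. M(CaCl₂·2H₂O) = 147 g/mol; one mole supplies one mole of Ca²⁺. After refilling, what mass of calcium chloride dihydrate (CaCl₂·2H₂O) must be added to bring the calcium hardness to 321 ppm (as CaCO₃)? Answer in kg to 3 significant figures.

Volume: 259,000 US gal × 3.785 L/gal = 980,315 L.
After draining 35% and refilling: 415 × 0.65 + 23 × 0.35 = 277.8 ppm.
Deficit to target: 321 − 277.8 = 43.2 mg/L.
As CaCO₃: 43.2 mg/L × 980,315 L = 42,350 g; ÷ 100.1 = 423.1 mol Ca²⁺.
Mass: 423.1 × 147 = 62,190 g.

62.2 kg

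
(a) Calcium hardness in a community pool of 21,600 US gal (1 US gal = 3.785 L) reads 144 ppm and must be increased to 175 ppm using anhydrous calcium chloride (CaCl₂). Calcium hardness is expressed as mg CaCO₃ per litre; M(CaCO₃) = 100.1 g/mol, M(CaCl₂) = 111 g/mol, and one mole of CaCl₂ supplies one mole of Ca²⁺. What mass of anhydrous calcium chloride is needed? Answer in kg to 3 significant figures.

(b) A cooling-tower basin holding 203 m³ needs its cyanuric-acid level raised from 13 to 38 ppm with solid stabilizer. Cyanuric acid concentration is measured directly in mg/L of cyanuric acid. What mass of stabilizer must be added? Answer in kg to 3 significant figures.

(a) Volume: 21,600 US gal × 3.785 L/gal = 81,756 L.
(a) Hardness to add: (175 − 144) = 31 mg/L as CaCO₃ × 81,756 L = 2534 g as CaCO₃.
(a) Moles of Ca²⁺ (1 mol Ca²⁺ ≡ 1 mol CaCO₃): 2534 / 100.1 g/mol = 25.32 mol.
(a) Mass of CaCl₂: 25.32 × 111 = 2810 g.

(b) Volume: 203 m³ = 203,000 L.
(b) CYA to add: (38 − 13) = 25 mg/L × 203,000 L = 5075 g cyanuric acid.

(a) 2.81 kg; (b) 5.08 kg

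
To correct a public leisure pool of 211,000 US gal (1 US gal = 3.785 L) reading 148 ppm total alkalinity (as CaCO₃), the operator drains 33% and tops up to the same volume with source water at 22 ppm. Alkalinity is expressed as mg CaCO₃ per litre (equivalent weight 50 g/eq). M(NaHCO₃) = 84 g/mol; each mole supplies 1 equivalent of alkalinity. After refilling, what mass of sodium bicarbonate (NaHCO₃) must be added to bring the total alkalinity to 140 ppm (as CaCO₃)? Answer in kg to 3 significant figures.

Volume: 211,000 US gal × 3.785 L/gal = 798,635 L.
After draining 33% and refilling: 148 × 0.67 + 22 × 0.33 = 106.42 ppm.
Deficit to target: 140 − 106.42 = 33.58 mg/L.
As CaCO₃: 33.58 mg/L × 798,635 L = 26,820 g; ÷ 50 g/eq ÷ 1 = 536.4 mol NaHCO₃.
Mass: 536.4 × 84 = 45,050 g.

45.1 kg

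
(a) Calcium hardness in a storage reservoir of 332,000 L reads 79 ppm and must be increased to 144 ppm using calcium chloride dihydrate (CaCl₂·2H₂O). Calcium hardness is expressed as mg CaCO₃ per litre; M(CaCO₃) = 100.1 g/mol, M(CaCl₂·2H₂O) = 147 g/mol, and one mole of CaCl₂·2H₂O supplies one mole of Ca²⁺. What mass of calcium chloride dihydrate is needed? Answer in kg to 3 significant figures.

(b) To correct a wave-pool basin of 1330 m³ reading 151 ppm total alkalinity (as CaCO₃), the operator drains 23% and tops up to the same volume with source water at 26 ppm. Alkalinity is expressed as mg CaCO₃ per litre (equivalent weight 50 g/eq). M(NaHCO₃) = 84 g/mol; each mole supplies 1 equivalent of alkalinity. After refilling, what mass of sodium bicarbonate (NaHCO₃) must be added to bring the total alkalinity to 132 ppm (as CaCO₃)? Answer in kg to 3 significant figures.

(a) 31.7 kg; (b) 21.8 kg

(a) Hardness to add: (144 − 79) = 65 mg/L as CaCO₃ × 332,000 L = 21,580 g as CaCO₃.
(a) Moles of Ca²⁺ (1 mol Ca²⁺ ≡ 1 mol CaCO₃): 21,580 / 100.1 g/mol = 215.6 mol.
(a) Mass of CaCl₂·2H₂O: 215.6 × 147 = 31,690 g.

(b) Volume: 1330 m³ = 1,330,000 L.
(b) After draining 23% and refilling: 151 × 0.77 + 26 × 0.23 = 122.25 ppm.
(b) Deficit to target: 132 − 122.25 = 9.75 mg/L.
(b) As CaCO₃: 9.75 mg/L × 1,330,000 L = 12,970 g; ÷ 50 g/eq ÷ 1 = 259.4 mol NaHCO₃.
(b) Mass: 259.4 × 84 = 21,790 g.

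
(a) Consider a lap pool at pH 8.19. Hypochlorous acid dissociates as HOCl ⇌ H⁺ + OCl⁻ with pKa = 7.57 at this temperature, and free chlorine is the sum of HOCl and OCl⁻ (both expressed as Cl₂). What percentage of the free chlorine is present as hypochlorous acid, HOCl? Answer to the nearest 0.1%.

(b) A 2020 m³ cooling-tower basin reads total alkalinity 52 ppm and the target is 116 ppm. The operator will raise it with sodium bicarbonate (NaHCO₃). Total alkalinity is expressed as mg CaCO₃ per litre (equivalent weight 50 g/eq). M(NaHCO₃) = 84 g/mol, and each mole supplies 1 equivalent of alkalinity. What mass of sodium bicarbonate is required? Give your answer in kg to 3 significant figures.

(a) [OCl⁻]/[HOCl] = 10^(pH − pKa) = 10^(8.19 − 7.57) = 10^0.62 = 4.169.
(a) Fraction as HOCl = 1 / (1 + 4.169) = 0.1935.

(b) Volume: 2020 m³ = 2,020,000 L.
(b) Alkalinity to add: (116 − 52) = 64 mg/L as CaCO₃ × 2,020,000 L = 129,300 g as CaCO₃.
(b) Equivalents: 129,300 g ÷ 50 g/eq = 2586 eq.
(b) NaHCO₃ supplies 1 eq per mole → 2586 mol.
(b) Mass: 2586 mol × 84 g/mol = 217,200 g.

(a) 19.3%; (b) 217 kg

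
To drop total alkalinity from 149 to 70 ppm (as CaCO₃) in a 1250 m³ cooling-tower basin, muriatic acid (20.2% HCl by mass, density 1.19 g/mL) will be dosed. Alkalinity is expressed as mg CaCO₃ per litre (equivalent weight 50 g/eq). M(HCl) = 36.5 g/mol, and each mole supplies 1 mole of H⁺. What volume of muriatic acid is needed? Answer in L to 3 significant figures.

Volume: 1250 m³ = 1,250,000 L.
Alkalinity to neutralize: (149 − 70) = 79 mg/L as CaCO₃ × 1,250,000 L = 98,750 g as CaCO₃.
Equivalents of H⁺ required: 98,750 ÷ 50 g/eq = 1975 eq = 1975 mol HCl.
Mass of HCl: 1975 × 36.5 = 72,090 g.
Mass of 20.2% solution: 72,090 / 0.202 = 356,900 g.
Volume: 356,900 g ÷ 1.19 g/mL = 299,900 mL.

300 L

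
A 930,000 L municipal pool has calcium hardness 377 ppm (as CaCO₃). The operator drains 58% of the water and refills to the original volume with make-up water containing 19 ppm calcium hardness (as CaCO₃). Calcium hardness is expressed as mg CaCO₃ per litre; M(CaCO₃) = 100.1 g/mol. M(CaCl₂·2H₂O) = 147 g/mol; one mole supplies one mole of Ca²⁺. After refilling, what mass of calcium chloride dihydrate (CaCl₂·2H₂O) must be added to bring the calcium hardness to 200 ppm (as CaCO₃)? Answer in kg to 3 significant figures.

41.8 kg

After draining 58% and refilling: 377 × 0.42 + 19 × 0.58 = 169.36 ppm.
Deficit to target: 200 − 169.36 = 30.64 mg/L.
As CaCO₃: 30.64 mg/L × 930,000 L = 28,500 g; ÷ 100.1 = 284.7 mol Ca²⁺.
Mass: 284.7 × 147 = 41,850 g.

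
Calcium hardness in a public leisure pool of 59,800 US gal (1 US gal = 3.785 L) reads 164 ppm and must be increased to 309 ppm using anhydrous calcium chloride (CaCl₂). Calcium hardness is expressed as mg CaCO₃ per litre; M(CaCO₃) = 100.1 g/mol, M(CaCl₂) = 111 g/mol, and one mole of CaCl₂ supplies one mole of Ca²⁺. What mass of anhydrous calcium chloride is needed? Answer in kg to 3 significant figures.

Volume: 59,800 US gal × 3.785 L/gal = 226,343 L.
Hardness to add: (309 − 164) = 145 mg/L as CaCO₃ × 226,343 L = 32,820 g as CaCO₃.
Moles of Ca²⁺ (1 mol Ca²⁺ ≡ 1 mol CaCO₃): 32,820 / 100.1 g/mol = 327.9 mol.
Mass of CaCl₂: 327.9 × 111 = 36,390 g.

36.4 kg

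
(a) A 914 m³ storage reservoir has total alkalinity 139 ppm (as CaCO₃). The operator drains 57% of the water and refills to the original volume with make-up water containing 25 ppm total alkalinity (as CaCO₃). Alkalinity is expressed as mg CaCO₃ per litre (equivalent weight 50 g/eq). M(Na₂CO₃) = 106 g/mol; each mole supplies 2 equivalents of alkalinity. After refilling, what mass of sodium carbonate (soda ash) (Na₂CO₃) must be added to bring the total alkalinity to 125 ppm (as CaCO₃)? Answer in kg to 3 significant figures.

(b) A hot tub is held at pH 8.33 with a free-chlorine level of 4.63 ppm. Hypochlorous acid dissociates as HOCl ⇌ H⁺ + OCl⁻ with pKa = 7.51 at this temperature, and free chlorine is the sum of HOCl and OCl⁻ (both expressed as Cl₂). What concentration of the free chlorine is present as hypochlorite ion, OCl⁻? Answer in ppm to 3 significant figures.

(a) 49.4 kg; (b) 4.02 ppm

(a) Volume: 914 m³ = 914,000 L.
(a) After draining 57% and refilling: 139 × 0.43 + 25 × 0.57 = 74.02 ppm.
(a) Deficit to target: 125 − 74.02 = 50.98 mg/L.
(a) As CaCO₃: 50.98 mg/L × 914,000 L = 46,600 g; ÷ 50 g/eq ÷ 2 = 466 mol Na₂CO₃.
(a) Mass: 466 × 106 = 49,390 g.

(b) [OCl⁻]/[HOCl] = 10^(pH − pKa) = 10^(8.33 − 7.51) = 10^0.82 = 6.607.
(b) Fraction as HOCl = 1 / (1 + 6.607) = 0.1315.
(b) OCl⁻ = (1 − 0.1315) × 4.63 ppm = 4.021 ppm.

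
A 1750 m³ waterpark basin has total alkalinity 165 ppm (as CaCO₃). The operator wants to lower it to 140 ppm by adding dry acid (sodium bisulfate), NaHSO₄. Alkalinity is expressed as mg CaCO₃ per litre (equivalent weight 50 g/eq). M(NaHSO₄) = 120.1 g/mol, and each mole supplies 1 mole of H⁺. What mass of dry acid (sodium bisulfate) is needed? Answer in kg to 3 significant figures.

105 kg

Volume: 1750 m³ = 1,750,000 L.
Alkalinity to neutralize: (165 − 140) = 25 mg/L as CaCO₃ × 1,750,000 L = 43,750 g as CaCO₃.
Equivalents of H⁺ required: 43,750 ÷ 50 g/eq = 875 eq = 875 mol NaHSO₄.
Mass of NaHSO₄: 875 × 120.1 = 105,100 g.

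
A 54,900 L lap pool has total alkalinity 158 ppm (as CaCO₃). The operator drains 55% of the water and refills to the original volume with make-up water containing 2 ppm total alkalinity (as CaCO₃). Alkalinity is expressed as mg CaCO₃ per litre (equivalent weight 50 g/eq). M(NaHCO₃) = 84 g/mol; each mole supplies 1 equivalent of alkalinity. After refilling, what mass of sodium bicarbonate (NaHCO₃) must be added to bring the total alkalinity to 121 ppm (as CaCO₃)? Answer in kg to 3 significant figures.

4.50 kg

After draining 55% and refilling: 158 × 0.45 + 2 × 0.55 = 72.2 ppm.
Deficit to target: 121 − 72.2 = 48.8 mg/L.
As CaCO₃: 48.8 mg/L × 54,900 L = 2679 g; ÷ 50 g/eq ÷ 1 = 53.58 mol NaHCO₃.
Mass: 53.58 × 84 = 4501 g.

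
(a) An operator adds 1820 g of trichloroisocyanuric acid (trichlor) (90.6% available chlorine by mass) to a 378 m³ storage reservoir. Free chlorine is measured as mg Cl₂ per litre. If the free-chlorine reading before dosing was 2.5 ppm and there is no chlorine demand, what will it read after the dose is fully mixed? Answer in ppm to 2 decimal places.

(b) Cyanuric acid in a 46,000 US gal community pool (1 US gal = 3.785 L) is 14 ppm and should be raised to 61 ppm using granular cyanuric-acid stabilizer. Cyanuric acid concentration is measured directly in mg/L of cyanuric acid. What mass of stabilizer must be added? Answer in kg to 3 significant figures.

(a) 6.86 ppm; (b) 8.18 kg

(a) Volume: 378 m³ = 378,000 L.
(a) Available chlorine delivered: 1820 g × 0.906 = 1649 g as Cl₂.
(a) Concentration rise: 1649 g / 378,000 L = 4.362 mg/L = 4.36 ppm.
(a) Final FC: 2.5 + 4.36 = 6.86 ppm.

(b) Volume: 46,000 US gal × 3.785 L/gal = 174,110 L.
(b) CYA to add: (61 − 14) = 47 mg/L × 174,110 L = 8183 g cyanuric acid.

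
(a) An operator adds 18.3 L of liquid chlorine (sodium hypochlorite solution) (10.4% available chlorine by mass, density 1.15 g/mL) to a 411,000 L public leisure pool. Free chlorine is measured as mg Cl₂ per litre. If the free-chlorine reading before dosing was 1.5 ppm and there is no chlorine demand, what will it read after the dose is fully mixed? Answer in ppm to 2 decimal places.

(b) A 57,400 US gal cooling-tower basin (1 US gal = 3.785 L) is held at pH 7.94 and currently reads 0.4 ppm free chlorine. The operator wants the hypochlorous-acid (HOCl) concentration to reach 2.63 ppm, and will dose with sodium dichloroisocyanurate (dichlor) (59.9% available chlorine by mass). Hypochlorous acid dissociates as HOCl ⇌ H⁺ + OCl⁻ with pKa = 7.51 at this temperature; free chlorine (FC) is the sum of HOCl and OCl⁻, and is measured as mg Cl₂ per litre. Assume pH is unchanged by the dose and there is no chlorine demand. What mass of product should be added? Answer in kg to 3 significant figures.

(a) Mass of solution: 18.3 L × 1000 mL/L × 1.15 g/mL = 21,040 g.
(a) Available chlorine delivered: 21,040 g × 0.104 = 2189 g as Cl₂.
(a) Concentration rise: 2189 g / 411,000 L = 5.325 mg/L = 5.33 ppm.
(a) Final FC: 1.5 + 5.33 = 6.83 ppm.

(b) Volume: 57,400 US gal × 3.785 L/gal = 217,259 L.
(b) [OCl⁻]/[HOCl] = 10^(pH − pKa) = 10^(7.94 − 7.51) = 2.692; fraction as HOCl = 1/(1 + 2.692) = 0.2709.
(b) Free chlorine required for 2.63 ppm HOCl: 2.63 / 0.2709 = 9.709 ppm.
(b) FC to add: 9.709 − 0.4 = 9.309 mg/L as Cl₂.
(b) Cl₂ equivalent: 9.309 mg/L × 217,259 L = 2022 g.
(b) Product at 59.9% available Cl: 2022 / 0.599 = 3376 g.

(a) 6.83 ppm; (b) 3.38 kg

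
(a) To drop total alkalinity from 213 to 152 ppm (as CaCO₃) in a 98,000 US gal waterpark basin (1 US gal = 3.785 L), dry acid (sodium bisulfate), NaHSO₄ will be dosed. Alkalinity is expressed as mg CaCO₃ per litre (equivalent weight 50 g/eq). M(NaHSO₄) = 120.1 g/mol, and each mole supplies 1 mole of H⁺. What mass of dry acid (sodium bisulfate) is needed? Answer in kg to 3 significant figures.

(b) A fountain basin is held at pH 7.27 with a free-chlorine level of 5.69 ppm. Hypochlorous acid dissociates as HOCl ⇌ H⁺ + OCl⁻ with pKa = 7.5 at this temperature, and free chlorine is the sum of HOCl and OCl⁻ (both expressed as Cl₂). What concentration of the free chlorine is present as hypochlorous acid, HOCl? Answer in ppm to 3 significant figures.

(a) 54.3 kg; (b) 3.58 ppm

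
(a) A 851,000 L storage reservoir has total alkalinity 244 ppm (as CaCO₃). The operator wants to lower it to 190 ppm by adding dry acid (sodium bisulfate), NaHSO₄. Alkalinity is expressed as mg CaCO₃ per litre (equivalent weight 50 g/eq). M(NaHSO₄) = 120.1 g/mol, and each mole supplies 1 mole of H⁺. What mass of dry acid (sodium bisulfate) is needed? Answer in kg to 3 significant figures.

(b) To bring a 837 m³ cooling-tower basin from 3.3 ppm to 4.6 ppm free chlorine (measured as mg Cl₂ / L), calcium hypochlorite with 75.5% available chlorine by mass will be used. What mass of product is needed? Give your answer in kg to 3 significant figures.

(a) 110 kg; (b) 1.44 kg

(a) Alkalinity to neutralize: (244 − 190) = 54 mg/L as CaCO₃ × 851,000 L = 45,950 g as CaCO₃.
(a) Equivalents of H⁺ required: 45,950 ÷ 50 g/eq = 919.1 eq = 919.1 mol NaHSO₄.
(a) Mass of NaHSO₄: 919.1 × 120.1 = 110,400 g.

(b) Volume: 837 m³ = 837,000 L.
(b) Chlorine deficit: 4.6 − 3.3 = 1.3 ppm = 1.3 mg/L as Cl₂.
(b) Cl₂ equivalent needed: 1.3 mg/L × 837,000 L = 1,088,000 mg = 1088 g.
(b) Product at 75.5% available chlorine: 1088 / 0.755 = 1441 g.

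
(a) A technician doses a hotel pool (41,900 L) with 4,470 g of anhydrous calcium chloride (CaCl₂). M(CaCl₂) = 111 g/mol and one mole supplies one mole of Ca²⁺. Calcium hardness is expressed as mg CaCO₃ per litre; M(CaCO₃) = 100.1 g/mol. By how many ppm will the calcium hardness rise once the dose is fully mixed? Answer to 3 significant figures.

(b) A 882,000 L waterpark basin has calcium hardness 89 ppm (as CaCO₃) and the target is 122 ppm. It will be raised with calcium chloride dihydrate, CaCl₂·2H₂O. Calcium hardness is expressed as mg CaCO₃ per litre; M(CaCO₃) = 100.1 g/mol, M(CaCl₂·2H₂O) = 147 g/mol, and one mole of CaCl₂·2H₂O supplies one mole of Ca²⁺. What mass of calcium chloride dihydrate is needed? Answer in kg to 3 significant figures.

(a) Moles of Ca²⁺: 4,470 g ÷ 111 g/mol = 40.27 mol.
(a) As CaCO₃: 40.27 mol × 100.1 g/mol = 4031 g.
(a) Rise: 4031 g / 41,900 L × 1000 = 96.21 mg/L.

(b) Hardness to add: (122 − 89) = 33 mg/L as CaCO₃ × 882,000 L = 29,110 g as CaCO₃.
(b) Moles of Ca²⁺ (1 mol Ca²⁺ ≡ 1 mol CaCO₃): 29,110 / 100.1 g/mol = 290.8 mol.
(b) Mass of CaCl₂·2H₂O: 290.8 × 147 = 42,740 g.

(a) 96.2 ppm; (b) 42.7 kg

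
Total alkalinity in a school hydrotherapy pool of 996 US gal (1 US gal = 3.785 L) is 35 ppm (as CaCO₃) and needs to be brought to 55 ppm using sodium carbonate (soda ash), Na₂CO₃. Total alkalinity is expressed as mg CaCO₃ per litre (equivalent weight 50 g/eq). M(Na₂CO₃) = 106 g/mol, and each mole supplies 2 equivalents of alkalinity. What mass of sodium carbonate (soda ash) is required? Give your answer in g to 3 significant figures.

79.9 g

Volume: 996 US gal × 3.785 L/gal = 3,770 L.
Alkalinity to add: (55 − 35) = 20 mg/L as CaCO₃ × 3,770 L = 75.4 g as CaCO₃.
Equivalents: 75.4 g ÷ 50 g/eq = 1.508 eq.
Each mole of Na₂CO₃ supplies 2 eq, so 1.508 / 2 = 0.754 mol.
Mass: 0.754 mol × 106 g/mol = 79.92 g.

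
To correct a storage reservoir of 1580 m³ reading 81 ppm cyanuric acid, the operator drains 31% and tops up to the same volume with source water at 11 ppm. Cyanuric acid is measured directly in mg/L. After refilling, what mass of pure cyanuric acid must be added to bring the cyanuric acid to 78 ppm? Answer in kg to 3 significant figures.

29.5 kg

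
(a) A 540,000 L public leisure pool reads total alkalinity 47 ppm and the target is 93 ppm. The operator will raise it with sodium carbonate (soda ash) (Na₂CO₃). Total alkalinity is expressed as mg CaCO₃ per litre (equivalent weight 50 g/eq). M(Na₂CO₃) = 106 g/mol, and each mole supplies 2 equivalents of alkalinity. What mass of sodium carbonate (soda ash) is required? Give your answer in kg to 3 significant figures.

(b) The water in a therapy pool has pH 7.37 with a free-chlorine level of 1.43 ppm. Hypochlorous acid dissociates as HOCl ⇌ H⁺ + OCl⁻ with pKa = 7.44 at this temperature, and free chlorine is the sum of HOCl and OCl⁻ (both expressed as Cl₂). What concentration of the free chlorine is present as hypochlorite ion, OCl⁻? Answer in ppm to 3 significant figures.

(a) 26.3 kg; (b) 0.658 ppm

(a) Alkalinity to add: (93 − 47) = 46 mg/L as CaCO₃ × 540,000 L = 24,840 g as CaCO₃.
(a) Equivalents: 24,840 g ÷ 50 g/eq = 496.8 eq.
(a) Each mole of Na₂CO₃ supplies 2 eq, so 496.8 / 2 = 248.4 mol.
(a) Mass: 248.4 mol × 106 g/mol = 26,330 g.

(b) [OCl⁻]/[HOCl] = 10^(pH − pKa) = 10^(7.37 − 7.44) = 10^-0.07 = 0.8511.
(b) Fraction as HOCl = 1 / (1 + 0.8511) = 0.5402.
(b) OCl⁻ = (1 − 0.5402) × 1.43 ppm = 0.6575 ppm.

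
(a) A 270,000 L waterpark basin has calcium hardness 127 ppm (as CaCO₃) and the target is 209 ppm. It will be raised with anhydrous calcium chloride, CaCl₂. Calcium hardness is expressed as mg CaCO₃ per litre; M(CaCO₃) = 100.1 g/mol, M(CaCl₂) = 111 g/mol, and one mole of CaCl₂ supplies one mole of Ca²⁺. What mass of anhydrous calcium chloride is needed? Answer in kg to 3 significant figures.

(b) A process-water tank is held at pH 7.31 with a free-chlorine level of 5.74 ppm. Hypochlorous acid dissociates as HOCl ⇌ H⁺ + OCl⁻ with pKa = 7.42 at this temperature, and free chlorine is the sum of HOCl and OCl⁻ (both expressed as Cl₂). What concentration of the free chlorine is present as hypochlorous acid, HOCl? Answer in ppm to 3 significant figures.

(a) 24.6 kg; (b) 3.23 ppm

(a) Hardness to add: (209 − 127) = 82 mg/L as CaCO₃ × 270,000 L = 22,140 g as CaCO₃.
(a) Moles of Ca²⁺ (1 mol Ca²⁺ ≡ 1 mol CaCO₃): 22,140 / 100.1 g/mol = 221.2 mol.
(a) Mass of CaCl₂: 221.2 × 111 = 24,550 g.

(b) [OCl⁻]/[HOCl] = 10^(pH − pKa) = 10^(7.31 − 7.42) = 10^-0.11 = 0.7762.
(b) Fraction as HOCl = 1 / (1 + 0.7762) = 0.563.
(b) HOCl = 0.563 × 5.74 ppm = 3.232 ppm.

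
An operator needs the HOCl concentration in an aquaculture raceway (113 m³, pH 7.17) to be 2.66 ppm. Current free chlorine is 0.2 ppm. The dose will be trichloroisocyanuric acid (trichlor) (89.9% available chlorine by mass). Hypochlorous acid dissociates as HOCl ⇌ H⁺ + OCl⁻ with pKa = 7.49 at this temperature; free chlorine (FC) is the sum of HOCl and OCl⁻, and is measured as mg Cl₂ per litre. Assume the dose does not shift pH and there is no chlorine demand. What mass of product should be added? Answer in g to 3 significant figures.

469 g

Volume: 113 m³ = 113,000 L.
[OCl⁻]/[HOCl] = 10^(pH − pKa) = 10^(7.17 − 7.49) = 0.4786; fraction as HOCl = 1/(1 + 0.4786) = 0.6763.
Free chlorine required for 2.66 ppm HOCl: 2.66 / 0.6763 = 3.933 ppm.
FC to add: 3.933 − 0.2 = 3.733 mg/L as Cl₂.
Cl₂ equivalent: 3.733 mg/L × 113,000 L = 421.8 g.
Product at 89.9% available Cl: 421.8 / 0.899 = 469.2 g.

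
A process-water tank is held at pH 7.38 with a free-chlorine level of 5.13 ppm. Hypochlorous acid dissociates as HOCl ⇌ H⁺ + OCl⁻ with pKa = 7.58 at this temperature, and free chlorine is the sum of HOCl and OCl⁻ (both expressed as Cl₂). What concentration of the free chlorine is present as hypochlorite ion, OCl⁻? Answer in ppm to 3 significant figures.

[OCl⁻]/[HOCl] = 10^(pH − pKa) = 10^(7.38 − 7.58) = 10^-0.20 = 0.631.
Fraction as HOCl = 1 / (1 + 0.631) = 0.6131.
OCl⁻ = (1 − 0.6131) × 5.13 ppm = 1.985 ppm.

1.98 ppm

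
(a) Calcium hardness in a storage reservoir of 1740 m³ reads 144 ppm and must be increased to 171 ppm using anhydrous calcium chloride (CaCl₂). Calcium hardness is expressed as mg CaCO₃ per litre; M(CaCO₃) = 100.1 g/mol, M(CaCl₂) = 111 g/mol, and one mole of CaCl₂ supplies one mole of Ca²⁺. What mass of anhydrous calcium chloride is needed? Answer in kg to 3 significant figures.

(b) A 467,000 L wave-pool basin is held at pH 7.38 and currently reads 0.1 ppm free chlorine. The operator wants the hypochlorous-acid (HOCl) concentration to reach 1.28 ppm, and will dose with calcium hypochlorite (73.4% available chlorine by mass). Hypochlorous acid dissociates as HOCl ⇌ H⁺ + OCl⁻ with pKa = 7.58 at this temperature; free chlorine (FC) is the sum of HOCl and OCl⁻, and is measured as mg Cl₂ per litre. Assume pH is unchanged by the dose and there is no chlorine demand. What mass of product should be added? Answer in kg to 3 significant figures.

(a) Volume: 1740 m³ = 1,740,000 L.
(a) Hardness to add: (171 − 144) = 27 mg/L as CaCO₃ × 1,740,000 L = 46,980 g as CaCO₃.
(a) Moles of Ca²⁺ (1 mol Ca²⁺ ≡ 1 mol CaCO₃): 46,980 / 100.1 g/mol = 469.3 mol.
(a) Mass of CaCl₂: 469.3 × 111 = 52,100 g.

(b) [OCl⁻]/[HOCl] = 10^(pH − pKa) = 10^(7.38 − 7.58) = 0.631; fraction as HOCl = 1/(1 + 0.631) = 0.6131.
(b) Free chlorine required for 1.28 ppm HOCl: 1.28 / 0.6131 = 2.088 ppm.
(b) FC to add: 2.088 − 0.1 = 1.988 mg/L as Cl₂.
(b) Cl₂ equivalent: 1.988 mg/L × 467,000 L = 928.2 g.
(b) Product at 73.4% available Cl: 928.2 / 0.734 = 1265 g.

(a) 52.1 kg; (b) 1.26 kg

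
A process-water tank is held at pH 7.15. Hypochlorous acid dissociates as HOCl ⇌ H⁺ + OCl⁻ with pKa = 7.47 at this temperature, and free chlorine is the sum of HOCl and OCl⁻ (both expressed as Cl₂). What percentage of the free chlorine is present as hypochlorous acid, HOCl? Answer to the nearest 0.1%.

67.6%

[OCl⁻]/[HOCl] = 10^(pH − pKa) = 10^(7.15 − 7.47) = 10^-0.32 = 0.4786.
Fraction as HOCl = 1 / (1 + 0.4786) = 0.6763.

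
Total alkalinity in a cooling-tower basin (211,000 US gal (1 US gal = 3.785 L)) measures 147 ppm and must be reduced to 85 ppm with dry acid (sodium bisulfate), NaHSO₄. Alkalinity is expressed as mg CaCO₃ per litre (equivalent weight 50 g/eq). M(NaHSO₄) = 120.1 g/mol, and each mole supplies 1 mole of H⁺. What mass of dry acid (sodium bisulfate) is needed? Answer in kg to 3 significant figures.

119 kg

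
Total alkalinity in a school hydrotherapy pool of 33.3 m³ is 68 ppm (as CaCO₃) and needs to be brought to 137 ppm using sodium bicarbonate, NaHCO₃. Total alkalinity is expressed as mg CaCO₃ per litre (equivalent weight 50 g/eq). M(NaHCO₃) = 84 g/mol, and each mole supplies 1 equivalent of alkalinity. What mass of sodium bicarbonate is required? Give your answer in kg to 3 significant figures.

3.86 kg

Volume: 33.3 m³ = 33,300 L.
Alkalinity to add: (137 − 68) = 69 mg/L as CaCO₃ × 33,300 L = 2298 g as CaCO₃.
Equivalents: 2298 g ÷ 50 g/eq = 45.95 eq.
NaHCO₃ supplies 1 eq per mole → 45.95 mol.
Mass: 45.95 mol × 84 g/mol = 3860 g.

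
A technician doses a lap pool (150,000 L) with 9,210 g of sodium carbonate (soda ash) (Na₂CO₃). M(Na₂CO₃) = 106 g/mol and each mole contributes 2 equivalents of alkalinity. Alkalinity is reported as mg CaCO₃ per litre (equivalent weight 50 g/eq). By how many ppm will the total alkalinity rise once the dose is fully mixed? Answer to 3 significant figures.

57.9 ppm

Moles of Na₂CO₃: 9,210 g ÷ 106 g/mol = 86.89 mol → 173.8 eq of alkalinity.
As CaCO₃: 173.8 eq × 50 g/eq = 8689 g.
Rise: 8689 g / 150,000 L × 1000 = 57.92 mg/L.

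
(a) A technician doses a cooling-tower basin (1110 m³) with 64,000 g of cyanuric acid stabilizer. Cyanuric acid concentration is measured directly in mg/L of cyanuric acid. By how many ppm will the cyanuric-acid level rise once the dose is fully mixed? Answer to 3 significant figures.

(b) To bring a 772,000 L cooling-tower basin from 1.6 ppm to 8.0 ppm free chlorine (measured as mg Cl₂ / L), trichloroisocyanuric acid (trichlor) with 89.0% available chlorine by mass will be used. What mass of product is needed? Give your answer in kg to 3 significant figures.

(a) Volume: 1110 m³ = 1,110,000 L.
(a) Rise: 64,000 g / 1,110,000 L × 1000 = 57.66 mg/L.

(b) Chlorine deficit: 8.0 − 1.6 = 6.4 ppm = 6.4 mg/L as Cl₂.
(b) Cl₂ equivalent needed: 6.4 mg/L × 772,000 L = 4,941,000 mg = 4941 g.
(b) Product at 89.0% available chlorine: 4941 / 0.89 = 5551 g.

(a) 57.7 ppm; (b) 5.55 kg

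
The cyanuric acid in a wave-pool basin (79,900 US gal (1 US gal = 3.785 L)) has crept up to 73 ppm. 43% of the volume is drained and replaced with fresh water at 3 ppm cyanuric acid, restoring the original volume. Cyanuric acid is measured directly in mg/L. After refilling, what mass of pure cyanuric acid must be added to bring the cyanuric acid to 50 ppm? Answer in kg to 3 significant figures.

Volume: 79,900 US gal × 3.785 L/gal = 302,422 L.
After draining 43% and refilling: 73 × 0.57 + 3 × 0.43 = 42.9 ppm.
Deficit to target: 50 − 42.9 = 7.1 mg/L.
Mass: 7.1 mg/L × 302,422 L = 2147 g cyanuric acid.

2.15 kg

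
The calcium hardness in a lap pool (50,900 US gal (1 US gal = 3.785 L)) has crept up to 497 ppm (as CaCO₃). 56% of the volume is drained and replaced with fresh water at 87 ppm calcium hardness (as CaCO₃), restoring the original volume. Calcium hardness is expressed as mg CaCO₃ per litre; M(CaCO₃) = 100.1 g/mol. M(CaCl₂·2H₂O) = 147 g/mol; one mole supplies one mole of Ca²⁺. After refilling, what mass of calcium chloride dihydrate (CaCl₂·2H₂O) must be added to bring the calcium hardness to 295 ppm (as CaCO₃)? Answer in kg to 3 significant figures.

7.81 kg

Volume: 50,900 US gal × 3.785 L/gal = 192,656 L.
After draining 56% and refilling: 497 × 0.44 + 87 × 0.56 = 267.4 ppm.
Deficit to target: 295 − 267.4 = 27.6 mg/L.
As CaCO₃: 27.6 mg/L × 192,656 L = 5317 g; ÷ 100.1 = 53.12 mol Ca²⁺.
Mass: 53.12 × 147 = 7809 g.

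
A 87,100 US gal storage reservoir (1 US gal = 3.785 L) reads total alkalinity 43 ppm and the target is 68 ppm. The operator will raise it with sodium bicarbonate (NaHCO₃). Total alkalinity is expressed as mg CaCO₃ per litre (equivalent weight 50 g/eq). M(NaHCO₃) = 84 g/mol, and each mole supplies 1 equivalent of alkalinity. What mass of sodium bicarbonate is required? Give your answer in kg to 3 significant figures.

Volume: 87,100 US gal × 3.785 L/gal = 329,674 L.
Alkalinity to add: (68 − 43) = 25 mg/L as CaCO₃ × 329,674 L = 8242 g as CaCO₃.
Equivalents: 8242 g ÷ 50 g/eq = 164.8 eq.
NaHCO₃ supplies 1 eq per mole → 164.8 mol.
Mass: 164.8 mol × 84 g/mol = 13,850 g.

13.8 kg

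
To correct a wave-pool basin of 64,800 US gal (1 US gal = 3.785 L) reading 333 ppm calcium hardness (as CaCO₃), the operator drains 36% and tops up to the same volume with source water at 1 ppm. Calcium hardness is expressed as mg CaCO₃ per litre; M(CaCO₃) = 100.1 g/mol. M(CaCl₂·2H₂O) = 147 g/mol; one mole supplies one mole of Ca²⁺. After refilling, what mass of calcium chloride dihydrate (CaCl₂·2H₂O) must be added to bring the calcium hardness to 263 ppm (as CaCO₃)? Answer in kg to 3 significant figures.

17.8 kg

Volume: 64,800 US gal × 3.785 L/gal = 245,268 L.
After draining 36% and refilling: 333 × 0.64 + 1 × 0.36 = 213.48 ppm.
Deficit to target: 263 − 213.48 = 49.52 mg/L.
As CaCO₃: 49.52 mg/L × 245,268 L = 12,150 g; ÷ 100.1 = 121.3 mol Ca²⁺.
Mass: 121.3 × 147 = 17,840 g.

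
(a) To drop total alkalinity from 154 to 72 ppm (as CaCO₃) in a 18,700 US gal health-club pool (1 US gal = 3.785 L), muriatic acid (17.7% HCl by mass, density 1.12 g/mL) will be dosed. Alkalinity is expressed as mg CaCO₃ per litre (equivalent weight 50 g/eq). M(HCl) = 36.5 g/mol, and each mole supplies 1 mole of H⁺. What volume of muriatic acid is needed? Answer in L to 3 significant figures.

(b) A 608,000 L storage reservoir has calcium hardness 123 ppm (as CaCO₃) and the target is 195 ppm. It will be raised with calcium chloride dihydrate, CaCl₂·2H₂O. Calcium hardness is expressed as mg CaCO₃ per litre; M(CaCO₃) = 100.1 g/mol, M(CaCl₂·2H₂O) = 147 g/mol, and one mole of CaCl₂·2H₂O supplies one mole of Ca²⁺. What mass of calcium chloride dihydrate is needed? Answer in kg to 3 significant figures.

(a) 21.4 L; (b) 64.3 kg

(a) Volume: 18,700 US gal × 3.785 L/gal = 70,780 L.
(a) Alkalinity to neutralize: (154 − 72) = 82 mg/L as CaCO₃ × 70,780 L = 5804 g as CaCO₃.
(a) Equivalents of H⁺ required: 5804 ÷ 50 g/eq = 116.1 eq = 116.1 mol HCl.
(a) Mass of HCl: 116.1 × 36.5 = 4237 g.
(a) Mass of 17.7% solution: 4237 / 0.177 = 23,940 g.
(a) Volume: 23,940 g ÷ 1.12 g/mL = 21,370 mL.

(b) Hardness to add: (195 − 123) = 72 mg/L as CaCO₃ × 608,000 L = 43,780 g as CaCO₃.
(b) Moles of Ca²⁺ (1 mol Ca²⁺ ≡ 1 mol CaCO₃): 43,780 / 100.1 g/mol = 437.3 mol.
(b) Mass of CaCl₂·2H₂O: 437.3 × 147 = 64,290 g.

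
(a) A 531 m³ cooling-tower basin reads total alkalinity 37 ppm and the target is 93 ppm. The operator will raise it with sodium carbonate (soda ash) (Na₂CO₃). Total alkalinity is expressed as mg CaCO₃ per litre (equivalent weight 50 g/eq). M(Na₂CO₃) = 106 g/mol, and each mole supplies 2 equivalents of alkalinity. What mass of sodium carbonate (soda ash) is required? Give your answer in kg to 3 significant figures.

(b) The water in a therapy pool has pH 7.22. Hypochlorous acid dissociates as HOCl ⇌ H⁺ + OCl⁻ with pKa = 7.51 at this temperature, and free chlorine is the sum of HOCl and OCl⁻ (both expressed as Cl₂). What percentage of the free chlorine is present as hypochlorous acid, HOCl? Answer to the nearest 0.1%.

(a) Volume: 531 m³ = 531,000 L.
(a) Alkalinity to add: (93 − 37) = 56 mg/L as CaCO₃ × 531,000 L = 29,740 g as CaCO₃.
(a) Equivalents: 29,740 g ÷ 50 g/eq = 594.7 eq.
(a) Each mole of Na₂CO₃ supplies 2 eq, so 594.7 / 2 = 297.4 mol.
(a) Mass: 297.4 mol × 106 g/mol = 31,520 g.

(b) [OCl⁻]/[HOCl] = 10^(pH − pKa) = 10^(7.22 − 7.51) = 10^-0.29 = 0.5129.
(b) Fraction as HOCl = 1 / (1 + 0.5129) = 0.661.

(a) 31.5 kg; (b) 66.1%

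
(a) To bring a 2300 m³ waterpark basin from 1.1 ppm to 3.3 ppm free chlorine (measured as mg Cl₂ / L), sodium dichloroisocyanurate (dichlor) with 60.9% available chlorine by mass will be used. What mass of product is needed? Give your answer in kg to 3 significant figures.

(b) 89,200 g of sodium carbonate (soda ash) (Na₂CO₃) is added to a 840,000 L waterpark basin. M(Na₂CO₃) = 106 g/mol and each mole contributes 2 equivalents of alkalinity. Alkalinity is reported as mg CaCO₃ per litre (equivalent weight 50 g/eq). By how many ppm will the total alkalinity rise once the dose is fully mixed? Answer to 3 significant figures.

(a) Volume: 2300 m³ = 2,300,000 L.
(a) Chlorine deficit: 3.3 − 1.1 = 2.2 ppm = 2.2 mg/L as Cl₂.
(a) Cl₂ equivalent needed: 2.2 mg/L × 2,300,000 L = 5,060,000 mg = 5060 g.
(a) Product at 60.9% available chlorine: 5060 / 0.609 = 8309 g.

(b) Moles of Na₂CO₃: 89,200 g ÷ 106 g/mol = 841.5 mol → 1683 eq of alkalinity.
(b) As CaCO₃: 1683 eq × 50 g/eq = 84,150 g.
(b) Rise: 84,150 g / 840,000 L × 1000 = 100.2 mg/L.

(a) 8.31 kg; (b) 100 ppm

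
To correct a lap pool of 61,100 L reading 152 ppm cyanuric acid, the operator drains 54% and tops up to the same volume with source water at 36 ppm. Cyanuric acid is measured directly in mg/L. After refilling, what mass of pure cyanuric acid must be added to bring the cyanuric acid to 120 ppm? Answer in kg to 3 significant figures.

After draining 54% and refilling: 152 × 0.46 + 36 × 0.54 = 89.36 ppm.
Deficit to target: 120 − 89.36 = 30.64 mg/L.
Mass: 30.64 mg/L × 61,100 L = 1872 g cyanuric acid.

1.87 kg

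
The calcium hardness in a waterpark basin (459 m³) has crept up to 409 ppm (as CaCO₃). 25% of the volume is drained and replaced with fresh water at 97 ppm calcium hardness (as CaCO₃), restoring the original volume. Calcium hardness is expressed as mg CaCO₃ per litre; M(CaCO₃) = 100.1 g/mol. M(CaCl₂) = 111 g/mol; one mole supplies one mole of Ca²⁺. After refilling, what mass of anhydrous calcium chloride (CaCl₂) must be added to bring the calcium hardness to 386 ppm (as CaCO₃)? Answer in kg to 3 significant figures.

Volume: 459 m³ = 459,000 L.
After draining 25% and refilling: 409 × 0.75 + 97 × 0.25 = 331 ppm.
Deficit to target: 386 − 331 = 55 mg/L.
As CaCO₃: 55 mg/L × 459,000 L = 25,240 g; ÷ 100.1 = 252.2 mol Ca²⁺.
Mass: 252.2 × 111 = 27,990 g.

28.0 kg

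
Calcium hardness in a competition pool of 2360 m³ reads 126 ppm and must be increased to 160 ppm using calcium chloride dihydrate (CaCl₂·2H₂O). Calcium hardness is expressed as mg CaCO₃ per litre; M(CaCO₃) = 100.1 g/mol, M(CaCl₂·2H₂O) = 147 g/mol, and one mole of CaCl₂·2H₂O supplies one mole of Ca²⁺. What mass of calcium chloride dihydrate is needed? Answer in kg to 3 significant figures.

118 kg

Volume: 2360 m³ = 2,360,000 L.
Hardness to add: (160 − 126) = 34 mg/L as CaCO₃ × 2,360,000 L = 80,240 g as CaCO₃.
Moles of Ca²⁺ (1 mol Ca²⁺ ≡ 1 mol CaCO₃): 80,240 / 100.1 g/mol = 801.6 mol.
Mass of CaCl₂·2H₂O: 801.6 × 147 = 117,800 g.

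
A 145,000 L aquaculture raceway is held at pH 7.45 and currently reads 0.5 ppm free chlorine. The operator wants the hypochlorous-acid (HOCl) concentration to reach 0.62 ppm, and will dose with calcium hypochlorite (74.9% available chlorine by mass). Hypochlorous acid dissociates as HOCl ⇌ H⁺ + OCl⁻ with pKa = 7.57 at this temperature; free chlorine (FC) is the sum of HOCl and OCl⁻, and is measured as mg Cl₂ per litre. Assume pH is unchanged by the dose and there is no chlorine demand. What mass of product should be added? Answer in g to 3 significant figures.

114 g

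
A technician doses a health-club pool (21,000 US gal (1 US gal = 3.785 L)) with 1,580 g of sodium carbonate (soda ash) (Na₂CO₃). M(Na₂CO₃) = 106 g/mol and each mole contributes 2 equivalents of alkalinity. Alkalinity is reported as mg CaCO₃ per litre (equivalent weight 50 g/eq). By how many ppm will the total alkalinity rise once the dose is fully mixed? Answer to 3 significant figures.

Volume: 21,000 US gal × 3.785 L/gal = 79,485 L.
Moles of Na₂CO₃: 1,580 g ÷ 106 g/mol = 14.91 mol → 29.81 eq of alkalinity.
As CaCO₃: 29.81 eq × 50 g/eq = 1491 g.
Rise: 1491 g / 79,485 L × 1000 = 18.75 mg/L.

18.8 ppm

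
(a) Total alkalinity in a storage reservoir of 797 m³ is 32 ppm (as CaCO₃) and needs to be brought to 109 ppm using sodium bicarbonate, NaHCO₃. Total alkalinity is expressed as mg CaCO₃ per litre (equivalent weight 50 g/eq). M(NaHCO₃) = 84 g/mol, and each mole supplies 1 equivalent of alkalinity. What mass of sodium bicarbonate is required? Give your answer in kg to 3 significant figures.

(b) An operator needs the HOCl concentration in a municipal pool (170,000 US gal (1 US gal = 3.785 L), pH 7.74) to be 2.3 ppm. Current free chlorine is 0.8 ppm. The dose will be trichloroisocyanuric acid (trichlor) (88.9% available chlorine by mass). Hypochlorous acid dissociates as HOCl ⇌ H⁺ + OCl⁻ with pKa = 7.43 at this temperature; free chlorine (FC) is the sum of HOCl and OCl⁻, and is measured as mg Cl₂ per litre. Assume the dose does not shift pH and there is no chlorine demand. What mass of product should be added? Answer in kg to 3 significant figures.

(a) Volume: 797 m³ = 797,000 L.
(a) Alkalinity to add: (109 − 32) = 77 mg/L as CaCO₃ × 797,000 L = 61,370 g as CaCO₃.
(a) Equivalents: 61,370 g ÷ 50 g/eq = 1227 eq.
(a) NaHCO₃ supplies 1 eq per mole → 1227 mol.
(a) Mass: 1227 mol × 84 g/mol = 103,100 g.

(b) Volume: 170,000 US gal × 3.785 L/gal = 643,450 L.
(b) [OCl⁻]/[HOCl] = 10^(pH − pKa) = 10^(7.74 − 7.43) = 2.042; fraction as HOCl = 1/(1 + 2.042) = 0.3288.
(b) Free chlorine required for 2.3 ppm HOCl: 2.3 / 0.3288 = 6.996 ppm.
(b) FC to add: 6.996 − 0.8 = 6.196 mg/L as Cl₂.
(b) Cl₂ equivalent: 6.196 mg/L × 643,450 L = 3987 g.
(b) Product at 88.9% available Cl: 3987 / 0.889 = 4485 g.

(a) 103 kg; (b) 4.48 kg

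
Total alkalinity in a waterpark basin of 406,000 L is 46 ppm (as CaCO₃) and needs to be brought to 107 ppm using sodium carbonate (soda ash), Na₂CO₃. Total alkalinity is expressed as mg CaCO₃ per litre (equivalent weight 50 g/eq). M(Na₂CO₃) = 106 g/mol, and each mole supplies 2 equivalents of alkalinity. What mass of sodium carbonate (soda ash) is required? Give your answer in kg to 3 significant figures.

26.3 kg

Alkalinity to add: (107 − 46) = 61 mg/L as CaCO₃ × 406,000 L = 24,770 g as CaCO₃.
Equivalents: 24,770 g ÷ 50 g/eq = 495.3 eq.
Each mole of Na₂CO₃ supplies 2 eq, so 495.3 / 2 = 247.7 mol.
Mass: 247.7 mol × 106 g/mol = 26,250 g.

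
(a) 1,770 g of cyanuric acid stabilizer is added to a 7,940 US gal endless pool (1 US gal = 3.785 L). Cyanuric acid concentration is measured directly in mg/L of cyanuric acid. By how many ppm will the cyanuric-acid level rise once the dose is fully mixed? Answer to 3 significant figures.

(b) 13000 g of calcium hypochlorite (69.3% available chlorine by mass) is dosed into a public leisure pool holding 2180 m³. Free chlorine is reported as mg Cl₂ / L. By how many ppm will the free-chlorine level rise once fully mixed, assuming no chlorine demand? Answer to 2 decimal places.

(a) 58.9 ppm; (b) 4.13 ppm

(a) Volume: 7,940 US gal × 3.785 L/gal = 30,053 L.
(a) Rise: 1,770 g / 30,053 L × 1000 = 58.9 mg/L.

(b) Volume: 2180 m³ = 2,180,000 L.
(b) Available chlorine delivered: 13,000 g × 0.693 = 9009 g as Cl₂.
(b) Concentration rise: 9009 g / 2,180,000 L = 4.133 mg/L = 4.13 ppm.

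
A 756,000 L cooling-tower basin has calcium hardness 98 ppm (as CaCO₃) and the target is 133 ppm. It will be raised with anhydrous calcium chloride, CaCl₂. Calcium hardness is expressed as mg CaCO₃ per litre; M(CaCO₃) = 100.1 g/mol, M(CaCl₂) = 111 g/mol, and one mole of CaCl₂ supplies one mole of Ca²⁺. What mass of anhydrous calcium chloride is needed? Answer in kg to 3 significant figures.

29.3 kg

Hardness to add: (133 − 98) = 35 mg/L as CaCO₃ × 756,000 L = 26,460 g as CaCO₃.
Moles of Ca²⁺ (1 mol Ca²⁺ ≡ 1 mol CaCO₃): 26,460 / 100.1 g/mol = 264.3 mol.
Mass of CaCl₂: 264.3 × 111 = 29,340 g.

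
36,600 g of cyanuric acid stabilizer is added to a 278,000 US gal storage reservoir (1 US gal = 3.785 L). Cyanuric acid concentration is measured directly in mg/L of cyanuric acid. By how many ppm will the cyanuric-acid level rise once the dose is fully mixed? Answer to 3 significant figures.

34.8 ppm

Volume: 278,000 US gal × 3.785 L/gal = 1,052,230 L.
Rise: 36,600 g / 1,052,230 L × 1000 = 34.78 mg/L.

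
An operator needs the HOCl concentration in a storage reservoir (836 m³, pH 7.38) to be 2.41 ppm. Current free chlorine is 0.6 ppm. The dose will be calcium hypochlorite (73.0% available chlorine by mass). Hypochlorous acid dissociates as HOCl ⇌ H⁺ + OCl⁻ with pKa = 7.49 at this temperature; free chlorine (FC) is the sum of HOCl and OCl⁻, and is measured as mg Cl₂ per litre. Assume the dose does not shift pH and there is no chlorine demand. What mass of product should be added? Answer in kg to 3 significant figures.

4.22 kg

Volume: 836 m³ = 836,000 L.
[OCl⁻]/[HOCl] = 10^(pH − pKa) = 10^(7.38 − 7.49) = 0.7762; fraction as HOCl = 1/(1 + 0.7762) = 0.563.
Free chlorine required for 2.41 ppm HOCl: 2.41 / 0.563 = 4.281 ppm.
FC to add: 4.281 − 0.6 = 3.681 mg/L as Cl₂.
Cl₂ equivalent: 3.681 mg/L × 836,000 L = 3077 g.
Product at 73.0% available Cl: 3077 / 0.73 = 4215 g.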